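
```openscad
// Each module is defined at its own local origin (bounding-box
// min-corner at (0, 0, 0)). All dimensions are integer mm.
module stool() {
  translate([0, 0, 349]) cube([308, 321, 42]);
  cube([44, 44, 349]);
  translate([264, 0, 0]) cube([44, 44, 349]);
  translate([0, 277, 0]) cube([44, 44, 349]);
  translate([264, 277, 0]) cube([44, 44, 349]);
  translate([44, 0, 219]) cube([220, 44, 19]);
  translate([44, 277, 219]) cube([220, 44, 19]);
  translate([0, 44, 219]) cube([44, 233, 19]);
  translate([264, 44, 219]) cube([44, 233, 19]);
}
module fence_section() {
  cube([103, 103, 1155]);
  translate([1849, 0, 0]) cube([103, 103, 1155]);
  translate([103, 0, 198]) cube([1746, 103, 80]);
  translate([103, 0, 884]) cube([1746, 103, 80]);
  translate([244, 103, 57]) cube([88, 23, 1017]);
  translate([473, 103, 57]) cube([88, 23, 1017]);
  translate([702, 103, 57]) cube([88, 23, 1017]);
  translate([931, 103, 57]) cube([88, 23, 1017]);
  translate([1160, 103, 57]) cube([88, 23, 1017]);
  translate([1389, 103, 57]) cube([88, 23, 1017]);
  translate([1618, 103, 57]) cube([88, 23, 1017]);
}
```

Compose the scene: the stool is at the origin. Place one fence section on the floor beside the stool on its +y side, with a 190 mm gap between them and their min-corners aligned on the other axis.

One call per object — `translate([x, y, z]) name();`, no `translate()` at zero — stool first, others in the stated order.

stool();
translate([0, 511, 0]) fence_section();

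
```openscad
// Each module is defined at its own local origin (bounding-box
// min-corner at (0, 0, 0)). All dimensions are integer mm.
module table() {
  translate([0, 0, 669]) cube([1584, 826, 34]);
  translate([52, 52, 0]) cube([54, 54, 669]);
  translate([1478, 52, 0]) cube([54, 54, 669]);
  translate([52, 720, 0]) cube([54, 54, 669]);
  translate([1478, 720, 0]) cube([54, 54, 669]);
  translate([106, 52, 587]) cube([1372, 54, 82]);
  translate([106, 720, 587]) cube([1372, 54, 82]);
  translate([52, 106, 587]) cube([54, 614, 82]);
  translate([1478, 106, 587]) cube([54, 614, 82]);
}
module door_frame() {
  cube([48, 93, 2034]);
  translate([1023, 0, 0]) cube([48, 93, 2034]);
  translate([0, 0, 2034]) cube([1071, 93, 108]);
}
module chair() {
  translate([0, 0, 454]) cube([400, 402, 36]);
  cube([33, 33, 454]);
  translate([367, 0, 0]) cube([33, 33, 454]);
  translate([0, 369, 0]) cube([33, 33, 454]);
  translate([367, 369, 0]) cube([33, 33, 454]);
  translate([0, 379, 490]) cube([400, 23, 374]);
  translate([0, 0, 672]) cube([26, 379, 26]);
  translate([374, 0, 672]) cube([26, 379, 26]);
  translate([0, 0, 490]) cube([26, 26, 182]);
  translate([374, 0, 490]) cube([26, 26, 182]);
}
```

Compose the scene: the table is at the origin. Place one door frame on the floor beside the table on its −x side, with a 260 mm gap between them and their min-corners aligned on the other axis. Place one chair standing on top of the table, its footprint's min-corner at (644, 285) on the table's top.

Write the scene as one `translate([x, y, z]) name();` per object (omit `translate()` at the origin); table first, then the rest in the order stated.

table();
translate([-1331, 0, 0]) door_frame();
translate([644, 285, 703]) chair();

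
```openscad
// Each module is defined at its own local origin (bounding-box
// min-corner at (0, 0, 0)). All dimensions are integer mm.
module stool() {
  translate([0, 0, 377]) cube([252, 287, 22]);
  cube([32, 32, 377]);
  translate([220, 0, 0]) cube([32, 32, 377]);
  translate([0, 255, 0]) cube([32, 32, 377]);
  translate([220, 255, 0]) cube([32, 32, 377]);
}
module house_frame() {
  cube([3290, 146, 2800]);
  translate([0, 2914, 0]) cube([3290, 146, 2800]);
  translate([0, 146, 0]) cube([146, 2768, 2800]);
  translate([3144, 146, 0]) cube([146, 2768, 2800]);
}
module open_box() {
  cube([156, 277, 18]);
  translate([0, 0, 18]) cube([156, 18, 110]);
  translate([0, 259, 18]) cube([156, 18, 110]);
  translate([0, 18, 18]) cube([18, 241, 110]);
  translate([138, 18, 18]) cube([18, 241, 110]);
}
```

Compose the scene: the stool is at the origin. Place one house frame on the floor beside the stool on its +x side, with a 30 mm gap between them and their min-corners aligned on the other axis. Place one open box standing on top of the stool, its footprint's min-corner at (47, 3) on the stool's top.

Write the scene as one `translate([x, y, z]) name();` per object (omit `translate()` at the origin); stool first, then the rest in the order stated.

stool();
translate([282, 0, 0]) house_frame();
translate([47, 3, 399]) open_box();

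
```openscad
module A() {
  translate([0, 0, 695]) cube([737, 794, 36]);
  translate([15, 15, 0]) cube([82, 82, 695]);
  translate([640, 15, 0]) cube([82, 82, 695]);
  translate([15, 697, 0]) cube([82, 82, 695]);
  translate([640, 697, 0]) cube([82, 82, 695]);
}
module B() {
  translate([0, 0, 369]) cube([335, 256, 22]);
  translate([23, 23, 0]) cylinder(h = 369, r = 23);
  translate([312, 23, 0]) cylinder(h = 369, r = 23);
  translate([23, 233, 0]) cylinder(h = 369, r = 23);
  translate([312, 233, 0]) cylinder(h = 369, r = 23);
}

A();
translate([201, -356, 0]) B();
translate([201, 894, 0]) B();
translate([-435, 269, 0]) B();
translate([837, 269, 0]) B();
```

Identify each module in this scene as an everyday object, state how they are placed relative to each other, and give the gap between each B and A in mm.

A is a table. B is a stool. Four stools sit around the table at the −y, +y, −x, +x sides. The gap between each stool and the table is 100 mm.

Each stool's nearest face is 100 mm from the table's bounding box.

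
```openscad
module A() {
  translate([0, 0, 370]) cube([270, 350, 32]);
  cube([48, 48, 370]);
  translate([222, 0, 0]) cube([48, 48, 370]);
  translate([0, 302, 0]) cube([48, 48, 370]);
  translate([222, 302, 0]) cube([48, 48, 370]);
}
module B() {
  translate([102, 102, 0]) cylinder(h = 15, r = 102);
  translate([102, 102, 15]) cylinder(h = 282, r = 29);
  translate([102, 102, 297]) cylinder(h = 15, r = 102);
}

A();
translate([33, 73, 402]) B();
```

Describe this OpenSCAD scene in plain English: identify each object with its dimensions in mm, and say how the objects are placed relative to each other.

A is a four-legged stool. The seat is 270×350 mm, 32 mm thick, top at z = 402 mm. It stands on four square legs, each 48×48 mm in cross-section, from z = 0 to the seat underside, each flush with a corner of the seat.

B is a spool: two coaxial disc flanges of radius 102 mm and thickness 15 mm, joined by a core cylinder of radius 29 mm and height 282 mm. The lower flange rests on z = 0 and the three cylinders share a vertical axis.

The spool is on top of the stool, centred.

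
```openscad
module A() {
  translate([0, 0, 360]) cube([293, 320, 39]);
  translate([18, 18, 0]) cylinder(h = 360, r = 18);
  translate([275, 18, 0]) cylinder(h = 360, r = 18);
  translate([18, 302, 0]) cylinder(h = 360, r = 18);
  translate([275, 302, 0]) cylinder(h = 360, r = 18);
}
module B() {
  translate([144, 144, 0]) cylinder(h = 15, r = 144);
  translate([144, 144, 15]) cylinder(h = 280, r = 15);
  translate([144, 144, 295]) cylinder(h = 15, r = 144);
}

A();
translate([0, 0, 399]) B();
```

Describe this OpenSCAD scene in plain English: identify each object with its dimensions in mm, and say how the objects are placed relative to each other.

A is a four-legged stool. The seat is a 293×320×39 mm slab whose top surface is at z = 399 mm; four round legs, each 36 mm in diameter, run from the floor (z = 0) to the underside of the seat, each leg's axis is inset half a diameter from the nearest pair of seat edges (so the leg's bounding box is flush with the corner).

B is a spool: two coaxial disc flanges of radius 144 mm and thickness 15 mm, joined by a core cylinder of radius 15 mm and height 280 mm. The lower flange rests on z = 0 and the three cylinders share a vertical axis.

The spool is on top of the stool.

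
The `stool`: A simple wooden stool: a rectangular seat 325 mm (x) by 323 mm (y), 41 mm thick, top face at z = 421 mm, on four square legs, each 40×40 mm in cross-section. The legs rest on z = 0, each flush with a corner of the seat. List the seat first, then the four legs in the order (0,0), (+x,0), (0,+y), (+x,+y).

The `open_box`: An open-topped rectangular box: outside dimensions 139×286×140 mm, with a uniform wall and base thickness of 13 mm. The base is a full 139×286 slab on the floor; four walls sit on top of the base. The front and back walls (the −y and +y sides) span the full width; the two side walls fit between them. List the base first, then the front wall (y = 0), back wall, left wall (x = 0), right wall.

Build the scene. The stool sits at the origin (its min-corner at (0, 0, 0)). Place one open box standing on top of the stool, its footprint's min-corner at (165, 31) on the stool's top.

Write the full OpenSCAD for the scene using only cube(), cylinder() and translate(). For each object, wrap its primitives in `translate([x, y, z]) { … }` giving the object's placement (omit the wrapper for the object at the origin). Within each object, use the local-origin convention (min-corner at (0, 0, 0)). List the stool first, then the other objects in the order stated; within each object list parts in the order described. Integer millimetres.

translate([0, 0, 380]) cube([325, 323, 41]);
cube([40, 40, 380]);
translate([285, 0, 0]) cube([40, 40, 380]);
translate([0, 283, 0]) cube([40, 40, 380]);
translate([285, 283, 0]) cube([40, 40, 380]);
translate([165, 31, 421]) {
  cube([139, 286, 13]);
  translate([0, 0, 13]) cube([139, 13, 127]);
  translate([0, 273, 13]) cube([139, 13, 127]);
  translate([0, 13, 13]) cube([13, 260, 127]);
  translate([126, 13, 13]) cube([13, 260, 127]);
}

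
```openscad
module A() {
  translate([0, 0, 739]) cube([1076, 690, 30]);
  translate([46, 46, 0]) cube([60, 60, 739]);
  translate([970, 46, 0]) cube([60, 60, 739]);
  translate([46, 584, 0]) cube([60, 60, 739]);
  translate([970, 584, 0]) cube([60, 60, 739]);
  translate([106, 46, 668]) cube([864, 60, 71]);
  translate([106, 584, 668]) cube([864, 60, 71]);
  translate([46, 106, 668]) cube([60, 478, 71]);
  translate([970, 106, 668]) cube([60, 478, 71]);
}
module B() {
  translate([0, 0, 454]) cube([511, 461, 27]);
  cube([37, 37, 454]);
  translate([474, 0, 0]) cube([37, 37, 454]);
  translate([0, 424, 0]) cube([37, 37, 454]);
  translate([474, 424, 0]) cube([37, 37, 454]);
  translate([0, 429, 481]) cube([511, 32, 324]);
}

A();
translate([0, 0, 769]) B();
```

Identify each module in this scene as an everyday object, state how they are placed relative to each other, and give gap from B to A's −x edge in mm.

The chair's min-x is at 0; the table's min-x is 0; gap = 0 mm.

A is a table. B is a chair. The chair is on top of the table. The gap from the chair to the table's −x edge is 0 mm.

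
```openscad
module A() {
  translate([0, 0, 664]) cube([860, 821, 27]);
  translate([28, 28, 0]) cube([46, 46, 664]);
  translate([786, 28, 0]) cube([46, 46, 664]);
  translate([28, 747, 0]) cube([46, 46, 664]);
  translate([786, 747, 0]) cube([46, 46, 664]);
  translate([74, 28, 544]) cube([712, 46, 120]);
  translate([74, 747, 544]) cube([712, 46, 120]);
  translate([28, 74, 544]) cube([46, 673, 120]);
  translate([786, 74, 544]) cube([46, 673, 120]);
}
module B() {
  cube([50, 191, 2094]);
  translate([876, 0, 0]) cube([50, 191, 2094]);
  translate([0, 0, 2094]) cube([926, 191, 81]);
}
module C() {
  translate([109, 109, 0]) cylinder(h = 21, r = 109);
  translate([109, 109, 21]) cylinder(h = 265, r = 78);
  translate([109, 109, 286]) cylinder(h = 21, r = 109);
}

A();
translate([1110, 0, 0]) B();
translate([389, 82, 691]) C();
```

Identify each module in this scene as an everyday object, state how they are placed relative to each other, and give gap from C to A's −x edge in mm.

The spool's min-x is at 389; the table's min-x is 0; gap = 389 mm.

A is a table. B is a door frame. C is a spool. The door frame is on the floor beside the table on its +x side. The spool is on top of the table. The gap from the spool to the table's −x edge is 389 mm.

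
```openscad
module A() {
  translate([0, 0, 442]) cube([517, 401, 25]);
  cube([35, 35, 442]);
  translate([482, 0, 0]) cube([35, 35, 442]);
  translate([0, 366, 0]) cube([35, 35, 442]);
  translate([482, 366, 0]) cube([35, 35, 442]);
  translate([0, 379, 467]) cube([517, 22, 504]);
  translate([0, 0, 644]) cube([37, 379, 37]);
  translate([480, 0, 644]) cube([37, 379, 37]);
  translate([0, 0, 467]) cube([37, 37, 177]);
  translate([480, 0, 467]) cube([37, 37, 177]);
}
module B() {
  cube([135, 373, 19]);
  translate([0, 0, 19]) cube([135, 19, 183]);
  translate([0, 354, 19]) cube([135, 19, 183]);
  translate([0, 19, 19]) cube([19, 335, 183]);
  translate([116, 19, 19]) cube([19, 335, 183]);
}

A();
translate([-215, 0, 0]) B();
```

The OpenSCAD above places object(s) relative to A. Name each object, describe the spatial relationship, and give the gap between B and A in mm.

A is a chair. B is an open box. The open box is on the floor beside the chair on its −x side. The gap between the open box and the chair is 80 mm.

The open box's nearest face is 80 mm from the chair's −x face.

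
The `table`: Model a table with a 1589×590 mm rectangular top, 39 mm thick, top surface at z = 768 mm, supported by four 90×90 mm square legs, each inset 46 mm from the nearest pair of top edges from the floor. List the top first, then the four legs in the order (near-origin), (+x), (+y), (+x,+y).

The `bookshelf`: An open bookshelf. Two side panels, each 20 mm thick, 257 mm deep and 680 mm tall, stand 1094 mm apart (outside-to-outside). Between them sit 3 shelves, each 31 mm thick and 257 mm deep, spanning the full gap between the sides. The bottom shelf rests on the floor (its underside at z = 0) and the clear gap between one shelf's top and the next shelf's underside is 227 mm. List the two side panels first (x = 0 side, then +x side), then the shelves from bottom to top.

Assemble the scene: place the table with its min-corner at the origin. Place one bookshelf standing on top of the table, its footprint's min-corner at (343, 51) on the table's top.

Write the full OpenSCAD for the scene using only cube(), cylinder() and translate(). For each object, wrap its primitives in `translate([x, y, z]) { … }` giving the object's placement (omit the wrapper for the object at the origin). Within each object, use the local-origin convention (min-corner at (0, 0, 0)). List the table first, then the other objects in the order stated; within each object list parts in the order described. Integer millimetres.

translate([0, 0, 729]) cube([1589, 590, 39]);
translate([46, 46, 0]) cube([90, 90, 729]);
translate([1453, 46, 0]) cube([90, 90, 729]);
translate([46, 454, 0]) cube([90, 90, 729]);
translate([1453, 454, 0]) cube([90, 90, 729]);
translate([343, 51, 768]) {
  cube([20, 257, 680]);
  translate([1074, 0, 0]) cube([20, 257, 680]);
  translate([20, 0, 0]) cube([1054, 257, 31]);
  translate([20, 0, 258]) cube([1054, 257, 31]);
  translate([20, 0, 516]) cube([1054, 257, 31]);
}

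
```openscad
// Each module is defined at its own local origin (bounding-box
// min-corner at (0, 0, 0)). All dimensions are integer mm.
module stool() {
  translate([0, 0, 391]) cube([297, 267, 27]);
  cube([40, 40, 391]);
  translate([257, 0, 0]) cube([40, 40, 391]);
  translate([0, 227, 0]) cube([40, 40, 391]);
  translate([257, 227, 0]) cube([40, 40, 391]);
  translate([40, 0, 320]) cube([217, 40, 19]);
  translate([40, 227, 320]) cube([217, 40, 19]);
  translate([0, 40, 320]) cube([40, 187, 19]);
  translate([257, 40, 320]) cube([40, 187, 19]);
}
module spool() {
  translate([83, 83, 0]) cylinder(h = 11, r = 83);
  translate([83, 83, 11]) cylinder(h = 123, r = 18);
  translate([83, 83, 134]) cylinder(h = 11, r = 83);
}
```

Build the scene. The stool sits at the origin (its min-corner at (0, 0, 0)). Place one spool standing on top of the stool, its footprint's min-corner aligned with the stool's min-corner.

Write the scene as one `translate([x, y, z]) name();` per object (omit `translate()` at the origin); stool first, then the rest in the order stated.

stool();
translate([0, 0, 418]) spool();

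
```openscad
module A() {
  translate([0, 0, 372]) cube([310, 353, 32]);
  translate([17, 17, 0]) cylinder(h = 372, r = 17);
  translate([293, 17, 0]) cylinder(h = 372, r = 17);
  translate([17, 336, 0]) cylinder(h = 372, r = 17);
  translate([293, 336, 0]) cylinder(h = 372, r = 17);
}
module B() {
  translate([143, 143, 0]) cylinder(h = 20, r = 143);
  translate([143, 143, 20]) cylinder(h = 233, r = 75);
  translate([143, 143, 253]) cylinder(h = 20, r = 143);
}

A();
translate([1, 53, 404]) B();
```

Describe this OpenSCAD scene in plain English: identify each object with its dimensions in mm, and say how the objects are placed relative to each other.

A is a four-legged stool. The seat is a 310×353×32 mm slab whose top surface is at z = 404 mm; four round legs, each 34 mm in diameter, run from the floor (z = 0) to the underside of the seat, each leg's axis is inset half a diameter from the nearest pair of seat edges (so the leg's bounding box is flush with the corner).

B is a spool: two coaxial disc flanges of radius 143 mm and thickness 20 mm, joined by a core cylinder of radius 75 mm and height 233 mm. The lower flange rests on z = 0 and the three cylinders share a vertical axis.

The spool is on top of the stool.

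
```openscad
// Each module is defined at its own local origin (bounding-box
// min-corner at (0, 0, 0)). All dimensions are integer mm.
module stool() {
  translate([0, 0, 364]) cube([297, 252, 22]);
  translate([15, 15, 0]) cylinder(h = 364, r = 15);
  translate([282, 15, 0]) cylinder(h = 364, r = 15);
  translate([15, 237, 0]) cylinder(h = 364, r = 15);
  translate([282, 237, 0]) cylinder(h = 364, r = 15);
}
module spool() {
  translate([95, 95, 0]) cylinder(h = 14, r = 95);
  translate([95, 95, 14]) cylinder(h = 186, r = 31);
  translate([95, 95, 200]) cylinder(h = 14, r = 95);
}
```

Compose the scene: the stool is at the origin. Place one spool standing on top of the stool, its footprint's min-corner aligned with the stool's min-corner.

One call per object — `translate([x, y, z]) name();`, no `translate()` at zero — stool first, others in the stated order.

stool();
translate([0, 0, 386]) spool();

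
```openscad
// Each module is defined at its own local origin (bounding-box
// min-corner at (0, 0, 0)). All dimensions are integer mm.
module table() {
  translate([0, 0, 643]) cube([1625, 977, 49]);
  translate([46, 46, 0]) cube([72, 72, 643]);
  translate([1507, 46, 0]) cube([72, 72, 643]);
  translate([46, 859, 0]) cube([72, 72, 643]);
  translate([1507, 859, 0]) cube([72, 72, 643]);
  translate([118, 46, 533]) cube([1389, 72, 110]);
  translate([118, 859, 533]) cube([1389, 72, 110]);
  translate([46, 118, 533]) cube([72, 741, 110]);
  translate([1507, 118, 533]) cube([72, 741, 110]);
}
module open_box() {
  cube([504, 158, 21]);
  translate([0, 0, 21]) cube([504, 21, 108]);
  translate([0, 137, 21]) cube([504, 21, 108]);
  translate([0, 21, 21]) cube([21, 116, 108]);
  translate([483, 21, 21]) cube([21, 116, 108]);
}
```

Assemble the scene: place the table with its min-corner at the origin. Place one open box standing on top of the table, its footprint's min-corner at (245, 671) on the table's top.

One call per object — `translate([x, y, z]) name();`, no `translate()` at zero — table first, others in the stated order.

table();
translate([245, 671, 692]) open_box();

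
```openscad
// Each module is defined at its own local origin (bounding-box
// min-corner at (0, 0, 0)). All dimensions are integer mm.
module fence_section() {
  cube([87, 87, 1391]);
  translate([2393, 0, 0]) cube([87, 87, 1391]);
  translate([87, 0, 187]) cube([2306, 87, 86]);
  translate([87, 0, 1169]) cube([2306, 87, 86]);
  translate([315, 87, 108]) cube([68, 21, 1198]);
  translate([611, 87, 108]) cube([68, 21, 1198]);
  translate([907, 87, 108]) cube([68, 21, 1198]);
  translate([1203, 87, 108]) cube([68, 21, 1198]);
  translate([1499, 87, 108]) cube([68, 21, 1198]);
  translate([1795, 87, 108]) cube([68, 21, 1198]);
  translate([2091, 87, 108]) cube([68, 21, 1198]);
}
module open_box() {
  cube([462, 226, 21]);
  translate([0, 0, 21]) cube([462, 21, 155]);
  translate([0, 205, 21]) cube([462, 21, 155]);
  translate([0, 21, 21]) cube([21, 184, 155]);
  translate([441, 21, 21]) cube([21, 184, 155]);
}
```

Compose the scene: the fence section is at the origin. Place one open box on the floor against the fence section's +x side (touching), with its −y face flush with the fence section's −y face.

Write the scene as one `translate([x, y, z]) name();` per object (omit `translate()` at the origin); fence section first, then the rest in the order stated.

fence_section();
translate([2480, 0, 0]) open_box();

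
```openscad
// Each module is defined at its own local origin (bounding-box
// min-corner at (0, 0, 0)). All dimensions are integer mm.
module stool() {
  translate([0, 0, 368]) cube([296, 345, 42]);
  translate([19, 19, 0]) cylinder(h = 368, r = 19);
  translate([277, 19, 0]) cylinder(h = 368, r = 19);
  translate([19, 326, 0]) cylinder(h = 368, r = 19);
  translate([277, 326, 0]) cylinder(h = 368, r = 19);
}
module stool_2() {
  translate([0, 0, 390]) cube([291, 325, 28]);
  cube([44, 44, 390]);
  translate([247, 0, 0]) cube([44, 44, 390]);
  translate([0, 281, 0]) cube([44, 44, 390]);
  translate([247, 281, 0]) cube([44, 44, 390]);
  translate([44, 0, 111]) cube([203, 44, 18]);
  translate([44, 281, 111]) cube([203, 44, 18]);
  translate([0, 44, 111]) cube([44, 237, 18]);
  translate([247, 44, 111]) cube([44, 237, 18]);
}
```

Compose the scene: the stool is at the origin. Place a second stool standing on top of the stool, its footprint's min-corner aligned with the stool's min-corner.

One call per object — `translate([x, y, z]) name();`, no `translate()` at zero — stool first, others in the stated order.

stool();
translate([0, 0, 410]) stool_2();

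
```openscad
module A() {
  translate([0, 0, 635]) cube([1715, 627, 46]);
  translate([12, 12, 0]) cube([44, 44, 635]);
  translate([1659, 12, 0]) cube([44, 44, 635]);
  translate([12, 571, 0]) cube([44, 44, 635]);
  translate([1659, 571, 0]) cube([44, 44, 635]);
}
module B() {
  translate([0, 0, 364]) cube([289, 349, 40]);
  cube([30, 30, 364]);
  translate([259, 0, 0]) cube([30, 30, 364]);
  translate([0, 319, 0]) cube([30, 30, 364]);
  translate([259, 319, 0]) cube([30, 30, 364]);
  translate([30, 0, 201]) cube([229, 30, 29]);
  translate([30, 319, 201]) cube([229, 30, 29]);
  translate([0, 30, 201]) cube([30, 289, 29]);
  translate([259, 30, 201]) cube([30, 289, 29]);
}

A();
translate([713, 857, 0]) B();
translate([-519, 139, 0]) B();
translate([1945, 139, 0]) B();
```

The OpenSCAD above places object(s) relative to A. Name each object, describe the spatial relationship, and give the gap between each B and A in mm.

Each stool's nearest face is 230 mm from the table's bounding box.

A is a table. B is a stool. Three stools sit around the table at the +y, −x, +x sides. The gap between each stool and the table is 230 mm.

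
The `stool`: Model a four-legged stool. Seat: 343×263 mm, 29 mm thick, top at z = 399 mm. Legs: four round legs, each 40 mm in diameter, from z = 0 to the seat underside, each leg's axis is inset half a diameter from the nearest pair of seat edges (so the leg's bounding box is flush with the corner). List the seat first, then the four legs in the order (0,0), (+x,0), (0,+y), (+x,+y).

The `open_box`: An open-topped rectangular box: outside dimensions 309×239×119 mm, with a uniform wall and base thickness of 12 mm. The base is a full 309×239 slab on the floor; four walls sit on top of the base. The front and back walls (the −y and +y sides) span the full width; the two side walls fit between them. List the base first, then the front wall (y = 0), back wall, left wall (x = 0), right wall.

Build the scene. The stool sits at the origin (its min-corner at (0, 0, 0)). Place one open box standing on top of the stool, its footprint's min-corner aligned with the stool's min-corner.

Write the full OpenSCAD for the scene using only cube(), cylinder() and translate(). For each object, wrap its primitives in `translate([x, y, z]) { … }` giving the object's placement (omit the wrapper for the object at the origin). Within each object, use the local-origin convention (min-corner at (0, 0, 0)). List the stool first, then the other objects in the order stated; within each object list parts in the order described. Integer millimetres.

translate([0, 0, 370]) cube([343, 263, 29]);
translate([20, 20, 0]) cylinder(h = 370, r = 20);
translate([323, 20, 0]) cylinder(h = 370, r = 20);
translate([20, 243, 0]) cylinder(h = 370, r = 20);
translate([323, 243, 0]) cylinder(h = 370, r = 20);
translate([0, 0, 399]) {
  cube([309, 239, 12]);
  translate([0, 0, 12]) cube([309, 12, 107]);
  translate([0, 227, 12]) cube([309, 12, 107]);
  translate([0, 12, 12]) cube([12, 215, 107]);
  translate([297, 12, 12]) cube([12, 215, 107]);
}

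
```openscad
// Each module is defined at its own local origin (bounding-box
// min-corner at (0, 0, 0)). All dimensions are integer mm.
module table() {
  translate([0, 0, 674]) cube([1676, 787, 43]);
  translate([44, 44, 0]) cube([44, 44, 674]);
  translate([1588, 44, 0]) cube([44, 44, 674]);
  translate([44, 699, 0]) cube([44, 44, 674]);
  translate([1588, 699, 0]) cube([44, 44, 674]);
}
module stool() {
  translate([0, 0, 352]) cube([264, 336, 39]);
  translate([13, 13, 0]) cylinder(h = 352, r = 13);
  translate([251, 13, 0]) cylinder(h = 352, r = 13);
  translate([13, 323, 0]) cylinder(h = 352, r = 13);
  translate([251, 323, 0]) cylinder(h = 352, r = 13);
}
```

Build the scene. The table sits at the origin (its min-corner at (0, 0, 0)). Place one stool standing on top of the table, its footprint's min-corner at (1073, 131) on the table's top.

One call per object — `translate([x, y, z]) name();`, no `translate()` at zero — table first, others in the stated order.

table();
translate([1073, 131, 717]) stool();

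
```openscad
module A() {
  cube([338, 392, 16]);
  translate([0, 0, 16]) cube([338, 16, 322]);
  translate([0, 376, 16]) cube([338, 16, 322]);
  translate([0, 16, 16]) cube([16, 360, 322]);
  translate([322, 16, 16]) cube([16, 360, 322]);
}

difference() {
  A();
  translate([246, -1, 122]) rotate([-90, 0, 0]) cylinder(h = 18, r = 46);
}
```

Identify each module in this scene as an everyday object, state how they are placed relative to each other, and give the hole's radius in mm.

A is an open box. The open box has a circular hole through its front wall. The hole's radius is 46 mm.

The subtracted cylinder has r = 46 mm.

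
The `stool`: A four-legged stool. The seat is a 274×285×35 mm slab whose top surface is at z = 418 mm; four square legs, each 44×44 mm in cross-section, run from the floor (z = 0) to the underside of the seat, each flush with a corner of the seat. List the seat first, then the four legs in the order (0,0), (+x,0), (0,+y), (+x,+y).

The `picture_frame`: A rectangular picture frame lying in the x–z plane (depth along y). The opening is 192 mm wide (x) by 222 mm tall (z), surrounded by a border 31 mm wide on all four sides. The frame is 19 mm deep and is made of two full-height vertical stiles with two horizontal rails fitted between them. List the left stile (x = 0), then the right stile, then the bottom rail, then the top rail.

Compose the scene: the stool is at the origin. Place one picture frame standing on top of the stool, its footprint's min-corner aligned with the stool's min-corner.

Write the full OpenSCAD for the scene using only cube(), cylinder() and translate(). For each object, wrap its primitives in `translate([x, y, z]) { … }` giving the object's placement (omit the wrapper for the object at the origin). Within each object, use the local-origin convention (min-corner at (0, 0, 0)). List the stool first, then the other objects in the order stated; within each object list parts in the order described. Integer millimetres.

translate([0, 0, 383]) cube([274, 285, 35]);
cube([44, 44, 383]);
translate([230, 0, 0]) cube([44, 44, 383]);
translate([0, 241, 0]) cube([44, 44, 383]);
translate([230, 241, 0]) cube([44, 44, 383]);
translate([0, 0, 418]) {
  cube([31, 19, 284]);
  translate([223, 0, 0]) cube([31, 19, 284]);
  translate([31, 0, 0]) cube([192, 19, 31]);
  translate([31, 0, 253]) cube([192, 19, 31]);
}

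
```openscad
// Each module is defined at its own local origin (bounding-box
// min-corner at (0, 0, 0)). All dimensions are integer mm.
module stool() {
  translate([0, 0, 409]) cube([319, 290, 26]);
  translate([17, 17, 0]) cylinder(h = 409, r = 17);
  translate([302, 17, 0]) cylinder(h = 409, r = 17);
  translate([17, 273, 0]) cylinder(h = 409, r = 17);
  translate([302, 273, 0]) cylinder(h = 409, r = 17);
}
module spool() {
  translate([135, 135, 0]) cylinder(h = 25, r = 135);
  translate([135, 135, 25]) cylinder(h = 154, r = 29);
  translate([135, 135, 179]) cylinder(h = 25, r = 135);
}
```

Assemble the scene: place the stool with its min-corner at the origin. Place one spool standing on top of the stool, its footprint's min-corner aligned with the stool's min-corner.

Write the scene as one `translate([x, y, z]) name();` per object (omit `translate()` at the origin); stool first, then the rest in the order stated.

stool();
translate([0, 0, 435]) spool();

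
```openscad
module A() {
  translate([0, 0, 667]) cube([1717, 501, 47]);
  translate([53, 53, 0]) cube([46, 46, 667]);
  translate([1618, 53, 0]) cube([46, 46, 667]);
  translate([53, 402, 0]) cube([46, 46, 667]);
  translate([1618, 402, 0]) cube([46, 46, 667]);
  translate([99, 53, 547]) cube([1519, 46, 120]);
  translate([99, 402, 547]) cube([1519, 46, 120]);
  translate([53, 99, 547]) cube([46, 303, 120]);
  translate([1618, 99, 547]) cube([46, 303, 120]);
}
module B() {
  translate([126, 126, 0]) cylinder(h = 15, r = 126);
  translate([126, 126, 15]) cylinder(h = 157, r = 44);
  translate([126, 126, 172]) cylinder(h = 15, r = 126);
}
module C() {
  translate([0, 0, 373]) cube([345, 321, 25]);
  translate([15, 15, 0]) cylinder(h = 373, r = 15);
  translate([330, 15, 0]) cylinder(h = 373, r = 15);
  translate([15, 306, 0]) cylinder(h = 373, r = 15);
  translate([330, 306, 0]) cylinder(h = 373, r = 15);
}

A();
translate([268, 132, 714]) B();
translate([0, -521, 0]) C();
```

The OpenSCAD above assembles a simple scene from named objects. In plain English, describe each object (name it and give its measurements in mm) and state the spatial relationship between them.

A is a rectangular dining table. The top is 1717×501×47 mm with its upper surface at z = 714 mm. It stands on four 46×46 mm square legs, each inset 53 mm from the nearest pair of top edges, running from the floor to the underside of the top. Four apron rails, 46 mm thick and 120 mm tall, run between adjacent legs with their top edges flush with the underside of the top and their outer faces flush with the legs' outer faces.

B is a spool: two coaxial disc flanges of radius 126 mm and thickness 15 mm, joined by a core cylinder of radius 44 mm and height 157 mm. The lower flange rests on z = 0 and the three cylinders share a vertical axis.

C is a simple wooden stool: a rectangular seat 345 mm (x) by 321 mm (y), 25 mm thick, top face at z = 398 mm, on four round legs, each 30 mm in diameter. The legs rest on z = 0, each leg's axis is inset half a diameter from the nearest pair of seat edges (so the leg's bounding box is flush with the corner).

The spool is on top of the table. The stool is on the floor beside the table on its −y side.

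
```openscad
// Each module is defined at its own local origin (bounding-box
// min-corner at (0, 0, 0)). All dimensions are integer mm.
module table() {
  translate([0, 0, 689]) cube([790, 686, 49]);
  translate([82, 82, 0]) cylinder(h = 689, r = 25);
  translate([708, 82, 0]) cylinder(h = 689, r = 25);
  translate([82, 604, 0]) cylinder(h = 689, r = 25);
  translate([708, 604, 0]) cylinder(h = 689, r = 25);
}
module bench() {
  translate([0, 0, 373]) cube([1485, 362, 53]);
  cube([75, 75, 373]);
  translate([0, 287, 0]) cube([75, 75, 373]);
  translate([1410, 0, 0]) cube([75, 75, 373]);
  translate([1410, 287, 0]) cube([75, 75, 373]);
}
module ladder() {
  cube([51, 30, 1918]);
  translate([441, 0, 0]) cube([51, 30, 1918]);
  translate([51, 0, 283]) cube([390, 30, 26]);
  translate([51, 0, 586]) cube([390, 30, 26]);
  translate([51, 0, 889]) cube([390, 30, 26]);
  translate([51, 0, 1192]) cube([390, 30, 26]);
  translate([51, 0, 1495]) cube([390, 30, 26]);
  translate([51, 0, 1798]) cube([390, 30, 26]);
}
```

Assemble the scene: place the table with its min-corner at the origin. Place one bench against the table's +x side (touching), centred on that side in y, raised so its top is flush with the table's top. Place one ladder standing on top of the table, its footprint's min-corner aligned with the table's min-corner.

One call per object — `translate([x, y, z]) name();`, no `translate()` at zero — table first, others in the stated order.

table();
translate([790, 162, 312]) bench();
translate([0, 0, 738]) ladder();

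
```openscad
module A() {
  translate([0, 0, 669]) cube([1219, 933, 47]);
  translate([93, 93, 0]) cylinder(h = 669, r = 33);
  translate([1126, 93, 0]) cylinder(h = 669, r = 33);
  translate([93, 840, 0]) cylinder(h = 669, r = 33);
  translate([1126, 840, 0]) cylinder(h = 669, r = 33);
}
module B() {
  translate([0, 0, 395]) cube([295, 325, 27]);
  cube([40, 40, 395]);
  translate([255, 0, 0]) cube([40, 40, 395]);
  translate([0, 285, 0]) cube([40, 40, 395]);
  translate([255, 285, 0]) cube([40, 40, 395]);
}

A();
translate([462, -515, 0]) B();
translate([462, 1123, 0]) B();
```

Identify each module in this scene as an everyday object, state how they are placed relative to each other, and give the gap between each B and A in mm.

A is a table. B is a stool. Two stools sit around the table at the −y, +y sides. The gap between each stool and the table is 190 mm.

Each stool's nearest face is 190 mm from the table's bounding box.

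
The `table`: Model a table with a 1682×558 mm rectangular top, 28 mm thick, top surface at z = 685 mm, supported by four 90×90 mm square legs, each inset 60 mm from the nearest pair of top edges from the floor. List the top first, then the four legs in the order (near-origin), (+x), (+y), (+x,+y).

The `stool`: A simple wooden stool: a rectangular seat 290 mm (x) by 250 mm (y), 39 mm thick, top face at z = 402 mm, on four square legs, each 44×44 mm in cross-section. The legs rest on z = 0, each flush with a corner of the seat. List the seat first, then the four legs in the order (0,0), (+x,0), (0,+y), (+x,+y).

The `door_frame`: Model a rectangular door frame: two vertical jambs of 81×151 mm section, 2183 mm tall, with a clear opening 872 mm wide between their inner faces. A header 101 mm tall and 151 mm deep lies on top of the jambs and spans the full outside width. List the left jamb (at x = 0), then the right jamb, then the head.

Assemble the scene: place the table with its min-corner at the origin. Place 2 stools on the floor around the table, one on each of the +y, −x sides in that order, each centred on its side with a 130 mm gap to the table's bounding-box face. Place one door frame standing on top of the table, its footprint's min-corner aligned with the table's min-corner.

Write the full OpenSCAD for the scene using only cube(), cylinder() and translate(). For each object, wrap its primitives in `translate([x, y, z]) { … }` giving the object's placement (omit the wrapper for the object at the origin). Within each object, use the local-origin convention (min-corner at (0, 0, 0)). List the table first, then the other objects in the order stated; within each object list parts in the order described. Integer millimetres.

translate([0, 0, 657]) cube([1682, 558, 28]);
translate([60, 60, 0]) cube([90, 90, 657]);
translate([1532, 60, 0]) cube([90, 90, 657]);
translate([60, 408, 0]) cube([90, 90, 657]);
translate([1532, 408, 0]) cube([90, 90, 657]);
translate([696, 688, 0]) {
  translate([0, 0, 363]) cube([290, 250, 39]);
  cube([44, 44, 363]);
  translate([246, 0, 0]) cube([44, 44, 363]);
  translate([0, 206, 0]) cube([44, 44, 363]);
  translate([246, 206, 0]) cube([44, 44, 363]);
}
translate([-420, 154, 0]) {
  translate([0, 0, 363]) cube([290, 250, 39]);
  cube([44, 44, 363]);
  translate([246, 0, 0]) cube([44, 44, 363]);
  translate([0, 206, 0]) cube([44, 44, 363]);
  translate([246, 206, 0]) cube([44, 44, 363]);
}
translate([0, 0, 685]) {
  cube([81, 151, 2183]);
  translate([953, 0, 0]) cube([81, 151, 2183]);
  translate([0, 0, 2183]) cube([1034, 151, 101]);
}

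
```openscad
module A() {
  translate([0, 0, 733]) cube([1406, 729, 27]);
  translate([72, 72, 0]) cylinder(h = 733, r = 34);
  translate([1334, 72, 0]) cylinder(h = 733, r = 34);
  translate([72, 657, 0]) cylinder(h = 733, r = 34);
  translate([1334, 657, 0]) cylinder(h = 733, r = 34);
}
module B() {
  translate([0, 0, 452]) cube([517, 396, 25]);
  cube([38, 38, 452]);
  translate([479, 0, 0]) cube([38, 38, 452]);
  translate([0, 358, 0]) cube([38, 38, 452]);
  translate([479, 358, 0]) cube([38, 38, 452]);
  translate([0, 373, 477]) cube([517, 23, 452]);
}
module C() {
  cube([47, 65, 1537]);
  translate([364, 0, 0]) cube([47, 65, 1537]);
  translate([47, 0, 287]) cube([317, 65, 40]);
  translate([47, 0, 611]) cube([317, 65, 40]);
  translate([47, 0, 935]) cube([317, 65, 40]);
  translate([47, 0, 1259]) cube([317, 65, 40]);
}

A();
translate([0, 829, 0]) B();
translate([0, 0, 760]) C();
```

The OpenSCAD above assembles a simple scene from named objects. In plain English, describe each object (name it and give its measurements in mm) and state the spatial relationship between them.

A is a table with a 1406×729 mm rectangular top, 27 mm thick, top surface at z = 760 mm, supported by four round legs of 68 mm diameter, each leg's bounding box inset 38 mm from the nearest pair of top edges, running from the floor.

B is a chair: 517×396 mm seat, 25 mm thick, top at z = 477 mm, on four 38 mm square corner legs flush with the seat edges. A 23 mm thick backrest slab spans the full seat width, extending 452 mm above the seat top, its back face flush with the seat's +y edge.

C is a wooden ladder with two side rails of 47×65 mm section and 1537 mm height, set 411 mm apart overall. Between them run 4 rectangular rungs (65 mm deep, 40 mm thick), front faces flush with the rails' −y face. The bottom of the first rung is 287 mm above the floor and each subsequent rung is 324 mm higher than the one below.

The chair is on the floor beside the table on its +y side. The ladder is on top of the table.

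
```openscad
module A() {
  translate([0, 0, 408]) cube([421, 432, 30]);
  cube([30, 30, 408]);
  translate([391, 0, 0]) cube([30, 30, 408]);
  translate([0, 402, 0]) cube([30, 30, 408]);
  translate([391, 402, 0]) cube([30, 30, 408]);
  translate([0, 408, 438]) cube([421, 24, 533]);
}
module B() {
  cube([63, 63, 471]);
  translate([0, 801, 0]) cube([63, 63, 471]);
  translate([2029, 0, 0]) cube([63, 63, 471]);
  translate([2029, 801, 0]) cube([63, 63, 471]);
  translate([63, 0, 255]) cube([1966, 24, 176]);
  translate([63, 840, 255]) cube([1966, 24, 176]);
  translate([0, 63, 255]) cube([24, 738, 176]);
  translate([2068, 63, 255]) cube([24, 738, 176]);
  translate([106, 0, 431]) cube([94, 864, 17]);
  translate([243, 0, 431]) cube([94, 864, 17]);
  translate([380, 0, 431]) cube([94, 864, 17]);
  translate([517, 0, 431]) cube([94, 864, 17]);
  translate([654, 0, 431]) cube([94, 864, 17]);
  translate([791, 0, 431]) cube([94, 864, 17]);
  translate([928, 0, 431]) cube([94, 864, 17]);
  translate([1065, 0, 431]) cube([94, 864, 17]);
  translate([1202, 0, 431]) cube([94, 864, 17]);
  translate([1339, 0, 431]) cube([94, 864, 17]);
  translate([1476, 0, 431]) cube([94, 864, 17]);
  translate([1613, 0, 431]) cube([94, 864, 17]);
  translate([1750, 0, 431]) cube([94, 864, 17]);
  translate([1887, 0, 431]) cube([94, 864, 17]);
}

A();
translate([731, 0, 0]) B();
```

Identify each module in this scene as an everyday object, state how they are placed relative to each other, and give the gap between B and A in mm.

The bed frame's nearest face is 310 mm from the chair's +x face.

A is a chair. B is a bed frame. The bed frame is on the floor beside the chair on its +x side. The gap between the bed frame and the chair is 310 mm.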